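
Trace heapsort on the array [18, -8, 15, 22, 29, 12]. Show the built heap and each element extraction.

Build heap: [29, 22, 15, 18, -8, 12]
Extract 29: [22, 18, 15, 12, -8, 29]
Extract 22: [18, 12, 15, -8, 22, 29]
Extract 18: [15, 12, -8, 18, 22, 29]
Extract 15: [12, -8, 15, 18, 22, 29]
Extract 12: [-8, 12, 15, 18, 22, 29]


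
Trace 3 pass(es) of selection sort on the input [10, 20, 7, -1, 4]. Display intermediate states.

Pass 1: Select minimum -1 at index 3, swap -> [-1, 20, 7, 10, 4]
Pass 2: Select minimum 4 at index 4, swap -> [-1, 4, 7, 10, 20]
Pass 3: Select minimum 7 at index 2, swap -> [-1, 4, 7, 10, 20]


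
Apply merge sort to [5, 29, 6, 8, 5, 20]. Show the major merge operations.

Divide and conquer:
  Merge [29] + [6] -> [6, 29]
  Merge [5] + [6, 29] -> [5, 6, 29]
  Merge [5] + [20] -> [5, 20]
  Merge [8] + [5, 20] -> [5, 8, 20]
  Merge [5, 6, 29] + [5, 8, 20] -> [5, 5, 6, 8, 20, 29]


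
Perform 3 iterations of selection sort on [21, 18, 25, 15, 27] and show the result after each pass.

Pass 1: Select minimum 15 at index 3, swap -> [15, 18, 25, 21, 27]
Pass 2: Select minimum 18 at index 1, swap -> [15, 18, 25, 21, 27]
Pass 3: Select minimum 21 at index 3, swap -> [15, 18, 21, 25, 27]


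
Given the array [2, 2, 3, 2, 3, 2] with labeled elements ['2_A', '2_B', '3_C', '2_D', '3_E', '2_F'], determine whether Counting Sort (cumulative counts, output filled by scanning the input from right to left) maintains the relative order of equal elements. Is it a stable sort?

Trace Counting Sort on the labeled array (the key is the number; the letter only tracks identity):
  Counts for values 0..3: [0, 0, 4, 2]
  Cumulative counts: [0, 0, 4, 6]
  Scan right to left: place 2_F at output index 3
  Scan right to left: place 3_E at output index 5
  Scan right to left: place 2_D at output index 2
  Scan right to left: place 3_C at output index 4
  Scan right to left: place 2_B at output index 1
  Scan right to left: place 2_A at output index 0
  Output: [2_A, 2_B, 2_D, 2_F, 3_C, 3_E]
Equal keys:
  value 2: originally 2_A, 2_B, 2_D, 2_F; after sorting 2_A, 2_B, 2_D, 2_F -> order preserved
  value 3: originally 3_C, 3_E; after sorting 3_C, 3_E -> order preserved
All equal keys kept their original relative order. Counting Sort is stable: scanning the input right to left with decreasing cumulative counts places later duplicates at later output positions.
Answer: Stable


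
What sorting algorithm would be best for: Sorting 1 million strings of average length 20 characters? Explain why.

Best choice: MSD radix sort or Mergesort
Reason: MSD radix sort is a non-comparison sort that buckets the strings by successive character positions, running in time proportional to the total number of characters examined rather than O(n log n) string comparisons; mergesort is a stable O(n log n)-comparison alternative that works for arbitrary variable-length keys


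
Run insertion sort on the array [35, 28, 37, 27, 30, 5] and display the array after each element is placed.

First element 35 is already 'sorted'
Insert 28: shifted 1 elements -> [28, 35, 37, 27, 30, 5]
Insert 37: shifted 0 elements -> [28, 35, 37, 27, 30, 5]
Insert 27: shifted 3 elements -> [27, 28, 35, 37, 30, 5]
Insert 30: shifted 2 elements -> [27, 28, 30, 35, 37, 5]
Insert 5: shifted 5 elements -> [5, 27, 28, 30, 35, 37]


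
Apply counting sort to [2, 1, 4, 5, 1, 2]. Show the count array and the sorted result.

Count array: [0, 2, 2, 0, 1, 1]
(count[i] = number of elements equal to i)
Cumulative count: [0, 2, 4, 4, 5, 6]
Sorted: [1, 1, 2, 2, 4, 5]


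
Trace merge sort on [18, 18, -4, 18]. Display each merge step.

Divide and conquer:
  Merge [18] + [18] -> [18, 18]
  Merge [-4] + [18] -> [-4, 18]
  Merge [18, 18] + [-4, 18] -> [-4, 18, 18, 18]


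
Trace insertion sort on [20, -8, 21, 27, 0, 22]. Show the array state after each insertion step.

First element 20 is already 'sorted'
Insert -8: shifted 1 elements -> [-8, 20, 21, 27, 0, 22]
Insert 21: shifted 0 elements -> [-8, 20, 21, 27, 0, 22]
Insert 27: shifted 0 elements -> [-8, 20, 21, 27, 0, 22]
Insert 0: shifted 3 elements -> [-8, 0, 20, 21, 27, 22]
Insert 22: shifted 1 elements -> [-8, 0, 20, 21, 22, 27]


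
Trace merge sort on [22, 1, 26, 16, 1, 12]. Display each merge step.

Divide and conquer:
  Merge [1] + [26] -> [1, 26]
  Merge [22] + [1, 26] -> [1, 22, 26]
  Merge [1] + [12] -> [1, 12]
  Merge [16] + [1, 12] -> [1, 12, 16]
  Merge [1, 22, 26] + [1, 12, 16] -> [1, 1, 12, 16, 22, 26]


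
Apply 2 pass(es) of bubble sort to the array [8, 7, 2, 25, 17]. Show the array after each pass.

After pass 1: [7, 2, 8, 17, 25] (3 swaps)
After pass 2: [2, 7, 8, 17, 25] (1 swaps)
Total swaps: 4


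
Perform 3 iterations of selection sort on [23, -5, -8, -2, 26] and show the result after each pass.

Pass 1: Select minimum -8 at index 2, swap -> [-8, -5, 23, -2, 26]
Pass 2: Select minimum -5 at index 1, swap -> [-8, -5, 23, -2, 26]
Pass 3: Select minimum -2 at index 3, swap -> [-8, -5, -2, 23, 26]


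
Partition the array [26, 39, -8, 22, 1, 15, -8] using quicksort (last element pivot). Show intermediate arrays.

Partition 1: pivot=-8 at index 1 -> [-8, -8, 26, 22, 1, 15, 39]
Partition 2: pivot=39 at index 6 -> [-8, -8, 26, 22, 1, 15, 39]
Partition 3: pivot=15 at index 3 -> [-8, -8, 1, 15, 26, 22, 39]
Partition 4: pivot=22 at index 4 -> [-8, -8, 1, 15, 22, 26, 39]


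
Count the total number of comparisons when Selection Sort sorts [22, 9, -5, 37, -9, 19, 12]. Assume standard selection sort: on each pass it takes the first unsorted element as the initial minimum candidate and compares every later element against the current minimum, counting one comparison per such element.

Pass 1: scan indices 1..6 for the minimum = 6 comparison(s); min is -9, place at index 0 -> [-9, 9, -5, 37, 22, 19, 12]
Pass 2: scan indices 2..6 for the minimum = 5 comparison(s); min is -5, place at index 1 -> [-9, -5, 9, 37, 22, 19, 12]
Pass 3: scan indices 3..6 for the minimum = 4 comparison(s); min is 9, place at index 2 -> [-9, -5, 9, 37, 22, 19, 12]
Pass 4: scan indices 4..6 for the minimum = 3 comparison(s); min is 12, place at index 3 -> [-9, -5, 9, 12, 22, 19, 37]
Pass 5: scan indices 5..6 for the minimum = 2 comparison(s); min is 19, place at index 4 -> [-9, -5, 9, 12, 19, 22, 37]
Pass 6: scan indices 6..6 for the minimum = 1 comparison(s); min is 22, place at index 5 -> [-9, -5, 9, 12, 19, 22, 37]
Selection sort always scans the whole unsorted suffix, so the count is (n-1) + (n-2) + ... + 1 = n(n-1)/2 = 7*6/2 = 21 regardless of the input order.
Total comparisons: 6 + 5 + 4 + 3 + 2 + 1 = 21


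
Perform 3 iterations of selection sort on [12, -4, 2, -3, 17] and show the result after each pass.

Pass 1: Select minimum -4 at index 1, swap -> [-4, 12, 2, -3, 17]
Pass 2: Select minimum -3 at index 3, swap -> [-4, -3, 2, 12, 17]
Pass 3: Select minimum 2 at index 2, swap -> [-4, -3, 2, 12, 17]


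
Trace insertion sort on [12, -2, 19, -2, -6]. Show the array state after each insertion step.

First element 12 is already 'sorted'
Insert -2: shifted 1 elements -> [-2, 12, 19, -2, -6]
Insert 19: shifted 0 elements -> [-2, 12, 19, -2, -6]
Insert -2: shifted 2 elements -> [-2, -2, 12, 19, -6]
Insert -6: shifted 4 elements -> [-6, -2, -2, 12, 19]


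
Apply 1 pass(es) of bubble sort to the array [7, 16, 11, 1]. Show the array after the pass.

After pass 1: [7, 11, 1, 16] (2 swaps)
Total swaps: 2


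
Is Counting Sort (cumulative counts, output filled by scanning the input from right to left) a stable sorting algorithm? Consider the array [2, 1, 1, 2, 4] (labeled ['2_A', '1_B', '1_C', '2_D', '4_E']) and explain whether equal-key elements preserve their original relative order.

Trace Counting Sort on the labeled array (the key is the number; the letter only tracks identity):
  Counts for values 0..4: [0, 2, 2, 0, 1]
  Cumulative counts: [0, 2, 4, 4, 5]
  Scan right to left: place 4_E at output index 4
  Scan right to left: place 2_D at output index 3
  Scan right to left: place 1_C at output index 1
  Scan right to left: place 1_B at output index 0
  Scan right to left: place 2_A at output index 2
  Output: [1_B, 1_C, 2_A, 2_D, 4_E]
Equal keys:
  value 1: originally 1_B, 1_C; after sorting 1_B, 1_C -> order preserved
  value 2: originally 2_A, 2_D; after sorting 2_A, 2_D -> order preserved
All equal keys kept their original relative order. Counting Sort is stable: scanning the input right to left with decreasing cumulative counts places later duplicates at later output positions.
Answer: Stable


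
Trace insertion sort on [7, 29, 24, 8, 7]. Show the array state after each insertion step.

First element 7 is already 'sorted'
Insert 29: shifted 0 elements -> [7, 29, 24, 8, 7]
Insert 24: shifted 1 elements -> [7, 24, 29, 8, 7]
Insert 8: shifted 2 elements -> [7, 8, 24, 29, 7]
Insert 7: shifted 3 elements -> [7, 7, 8, 24, 29]


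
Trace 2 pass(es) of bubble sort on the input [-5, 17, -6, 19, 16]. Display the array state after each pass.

After pass 1: [-5, -6, 17, 16, 19] (2 swaps)
After pass 2: [-6, -5, 16, 17, 19] (2 swaps)
Total swaps: 4


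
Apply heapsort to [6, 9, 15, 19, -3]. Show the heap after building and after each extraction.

Build heap: [19, 9, 15, 6, -3]
Extract 19: [15, 9, -3, 6, 19]
Extract 15: [9, 6, -3, 15, 19]
Extract 9: [6, -3, 9, 15, 19]
Extract 6: [-3, 6, 9, 15, 19]


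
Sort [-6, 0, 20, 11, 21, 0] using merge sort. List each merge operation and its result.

Divide and conquer:
  Merge [0] + [20] -> [0, 20]
  Merge [-6] + [0, 20] -> [-6, 0, 20]
  Merge [21] + [0] -> [0, 21]
  Merge [11] + [0, 21] -> [0, 11, 21]
  Merge [-6, 0, 20] + [0, 11, 21] -> [-6, 0, 0, 11, 20, 21]


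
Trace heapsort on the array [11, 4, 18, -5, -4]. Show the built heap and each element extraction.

Build heap: [18, 4, 11, -5, -4]
Extract 18: [11, 4, -4, -5, 18]
Extract 11: [4, -5, -4, 11, 18]
Extract 4: [-4, -5, 4, 11, 18]
Extract -4: [-5, -4, 4, 11, 18]


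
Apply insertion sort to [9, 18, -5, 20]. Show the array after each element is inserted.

First element 9 is already 'sorted'
Insert 18: shifted 0 elements -> [9, 18, -5, 20]
Insert -5: shifted 2 elements -> [-5, 9, 18, 20]
Insert 20: shifted 0 elements -> [-5, 9, 18, 20]


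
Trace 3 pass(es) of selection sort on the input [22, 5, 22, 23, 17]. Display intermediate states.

Pass 1: Select minimum 5 at index 1, swap -> [5, 22, 22, 23, 17]
Pass 2: Select minimum 17 at index 4, swap -> [5, 17, 22, 23, 22]
Pass 3: Select minimum 22 at index 2, swap -> [5, 17, 22, 23, 22]


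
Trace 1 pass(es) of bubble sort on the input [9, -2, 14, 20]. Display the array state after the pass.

After pass 1: [-2, 9, 14, 20] (1 swaps)
Total swaps: 1


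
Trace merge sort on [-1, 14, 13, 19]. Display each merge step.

Divide and conquer:
  Merge [-1] + [14] -> [-1, 14]
  Merge [13] + [19] -> [13, 19]
  Merge [-1, 14] + [13, 19] -> [-1, 13, 14, 19]


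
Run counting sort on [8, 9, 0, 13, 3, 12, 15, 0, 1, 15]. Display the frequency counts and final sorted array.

Count array: [2, 1, 0, 1, 0, 0, 0, 0, 1, 1, 0, 0, 1, 1, 0, 2]
(count[i] = number of elements equal to i)
Cumulative count: [2, 3, 3, 4, 4, 4, 4, 4, 5, 6, 6, 6, 7, 8, 8, 10]
Sorted: [0, 0, 1, 3, 8, 9, 12, 13, 15, 15]


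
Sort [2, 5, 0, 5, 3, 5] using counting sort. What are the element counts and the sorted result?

Count array: [1, 0, 1, 1, 0, 3]
(count[i] = number of elements equal to i)
Cumulative count: [1, 1, 2, 3, 3, 6]
Sorted: [0, 2, 3, 5, 5, 5]


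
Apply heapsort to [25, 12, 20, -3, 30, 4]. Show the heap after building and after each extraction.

Build heap: [30, 25, 20, -3, 12, 4]
Extract 30: [25, 12, 20, -3, 4, 30]
Extract 25: [20, 12, 4, -3, 25, 30]
Extract 20: [12, -3, 4, 20, 25, 30]
Extract 12: [4, -3, 12, 20, 25, 30]
Extract 4: [-3, 4, 12, 20, 25, 30]


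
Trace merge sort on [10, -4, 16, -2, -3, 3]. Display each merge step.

Divide and conquer:
  Merge [-4] + [16] -> [-4, 16]
  Merge [10] + [-4, 16] -> [-4, 10, 16]
  Merge [-3] + [3] -> [-3, 3]
  Merge [-2] + [-3, 3] -> [-3, -2, 3]
  Merge [-4, 10, 16] + [-3, -2, 3] -> [-4, -3, -2, 3, 10, 16]


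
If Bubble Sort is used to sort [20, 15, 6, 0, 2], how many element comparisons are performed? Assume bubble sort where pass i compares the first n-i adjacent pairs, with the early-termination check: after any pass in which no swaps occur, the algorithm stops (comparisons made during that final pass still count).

Pass 1: compare adjacent pairs (0,1)..(3,4) = 4 comparison(s), 4 swap(s) -> [15, 6, 0, 2, 20]
Pass 2: compare adjacent pairs (0,1)..(2,3) = 3 comparison(s), 3 swap(s) -> [6, 0, 2, 15, 20]
Pass 3: compare adjacent pairs (0,1)..(1,2) = 2 comparison(s), 2 swap(s) -> [0, 2, 6, 15, 20]
Pass 4: compare adjacent pairs (0,1)..(0,1) = 1 comparison(s), 0 swap(s) -> [0, 2, 6, 15, 20]
No swaps in this pass, so bubble sort stops here.
Total comparisons: 4 + 3 + 2 + 1 = 10


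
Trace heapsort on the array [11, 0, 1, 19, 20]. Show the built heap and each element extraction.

Build heap: [20, 19, 1, 11, 0]
Extract 20: [19, 11, 1, 0, 20]
Extract 19: [11, 0, 1, 19, 20]
Extract 11: [1, 0, 11, 19, 20]
Extract 1: [0, 1, 11, 19, 20]


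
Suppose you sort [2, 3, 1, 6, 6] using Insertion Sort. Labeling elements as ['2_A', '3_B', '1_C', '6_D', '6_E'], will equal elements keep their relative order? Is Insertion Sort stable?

Trace Insertion Sort on the labeled array (the key is the number; the letter only tracks identity):
  Insert 3_B at index 1: [2_A, 3_B, 1_C, 6_D, 6_E]
  Insert 1_C at index 0: [1_C, 2_A, 3_B, 6_D, 6_E]
  Insert 6_D at index 3: [1_C, 2_A, 3_B, 6_D, 6_E]
  Insert 6_E at index 4: [1_C, 2_A, 3_B, 6_D, 6_E]
Final order: [1_C, 2_A, 3_B, 6_D, 6_E]
Equal keys:
  value 6: originally 6_D, 6_E; after sorting 6_D, 6_E -> order preserved
All equal keys kept their original relative order. Insertion Sort is stable: elements are shifted only while they are strictly greater than the key, so a key is inserted after any equal elements already placed.
Answer: Stable


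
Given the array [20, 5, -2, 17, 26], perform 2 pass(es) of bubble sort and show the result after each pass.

After pass 1: [5, -2, 17, 20, 26] (3 swaps)
After pass 2: [-2, 5, 17, 20, 26] (1 swaps)
Total swaps: 4


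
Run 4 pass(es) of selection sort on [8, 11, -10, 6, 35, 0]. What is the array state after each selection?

Pass 1: Select minimum -10 at index 2, swap -> [-10, 11, 8, 6, 35, 0]
Pass 2: Select minimum 0 at index 5, swap -> [-10, 0, 8, 6, 35, 11]
Pass 3: Select minimum 6 at index 3, swap -> [-10, 0, 6, 8, 35, 11]
Pass 4: Select minimum 8 at index 3, swap -> [-10, 0, 6, 8, 35, 11]


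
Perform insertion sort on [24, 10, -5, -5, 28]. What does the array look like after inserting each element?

First element 24 is already 'sorted'
Insert 10: shifted 1 elements -> [10, 24, -5, -5, 28]
Insert -5: shifted 2 elements -> [-5, 10, 24, -5, 28]
Insert -5: shifted 2 elements -> [-5, -5, 10, 24, 28]
Insert 28: shifted 0 elements -> [-5, -5, 10, 24, 28]


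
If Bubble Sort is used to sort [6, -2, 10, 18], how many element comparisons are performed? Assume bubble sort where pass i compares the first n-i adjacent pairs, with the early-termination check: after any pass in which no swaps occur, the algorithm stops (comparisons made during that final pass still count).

Pass 1: compare adjacent pairs (0,1)..(2,3) = 3 comparison(s), 1 swap(s) -> [-2, 6, 10, 18]
Pass 2: compare adjacent pairs (0,1)..(1,2) = 2 comparison(s), 0 swap(s) -> [-2, 6, 10, 18]
No swaps in this pass, so bubble sort stops here.
Total comparisons: 3 + 2 = 5


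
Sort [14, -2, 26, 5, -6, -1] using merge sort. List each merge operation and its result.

Divide and conquer:
  Merge [-2] + [26] -> [-2, 26]
  Merge [14] + [-2, 26] -> [-2, 14, 26]
  Merge [-6] + [-1] -> [-6, -1]
  Merge [5] + [-6, -1] -> [-6, -1, 5]
  Merge [-2, 14, 26] + [-6, -1, 5] -> [-6, -2, -1, 5, 14, 26]


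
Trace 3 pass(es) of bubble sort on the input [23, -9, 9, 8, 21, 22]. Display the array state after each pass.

After pass 1: [-9, 9, 8, 21, 22, 23] (5 swaps)
After pass 2: [-9, 8, 9, 21, 22, 23] (1 swaps)
After pass 3: [-9, 8, 9, 21, 22, 23] (0 swaps)
Total swaps: 6


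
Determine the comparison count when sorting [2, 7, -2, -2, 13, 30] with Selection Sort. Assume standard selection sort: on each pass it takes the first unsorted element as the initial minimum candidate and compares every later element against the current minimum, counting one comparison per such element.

Pass 1: scan indices 1..5 for the minimum = 5 comparison(s); min is -2, place at index 0 -> [-2, 7, 2, -2, 13, 30]
Pass 2: scan indices 2..5 for the minimum = 4 comparison(s); min is -2, place at index 1 -> [-2, -2, 2, 7, 13, 30]
Pass 3: scan indices 3..5 for the minimum = 3 comparison(s); min is 2, place at index 2 -> [-2, -2, 2, 7, 13, 30]
Pass 4: scan indices 4..5 for the minimum = 2 comparison(s); min is 7, place at index 3 -> [-2, -2, 2, 7, 13, 30]
Pass 5: scan indices 5..5 for the minimum = 1 comparison(s); min is 13, place at index 4 -> [-2, -2, 2, 7, 13, 30]
Selection sort always scans the whole unsorted suffix, so the count is (n-1) + (n-2) + ... + 1 = n(n-1)/2 = 6*5/2 = 15 regardless of the input order.
Total comparisons: 5 + 4 + 3 + 2 + 1 = 15


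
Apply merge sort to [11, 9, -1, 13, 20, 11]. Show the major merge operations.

Divide and conquer:
  Merge [9] + [-1] -> [-1, 9]
  Merge [11] + [-1, 9] -> [-1, 9, 11]
  Merge [20] + [11] -> [11, 20]
  Merge [13] + [11, 20] -> [11, 13, 20]
  Merge [-1, 9, 11] + [11, 13, 20] -> [-1, 9, 11, 11, 13, 20]


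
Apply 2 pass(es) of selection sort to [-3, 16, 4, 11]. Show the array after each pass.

Pass 1: Select minimum -3 at index 0, swap -> [-3, 16, 4, 11]
Pass 2: Select minimum 4 at index 2, swap -> [-3, 4, 16, 11]


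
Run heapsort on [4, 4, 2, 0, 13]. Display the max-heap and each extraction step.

Build heap: [13, 4, 2, 0, 4]
Extract 13: [4, 4, 2, 0, 13]
Extract 4: [4, 0, 2, 4, 13]
Extract 4: [2, 0, 4, 4, 13]
Extract 2: [0, 2, 4, 4, 13]


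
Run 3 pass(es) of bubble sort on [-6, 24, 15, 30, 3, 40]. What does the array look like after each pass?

After pass 1: [-6, 15, 24, 3, 30, 40] (2 swaps)
After pass 2: [-6, 15, 3, 24, 30, 40] (1 swaps)
After pass 3: [-6, 3, 15, 24, 30, 40] (1 swaps)
Total swaps: 4


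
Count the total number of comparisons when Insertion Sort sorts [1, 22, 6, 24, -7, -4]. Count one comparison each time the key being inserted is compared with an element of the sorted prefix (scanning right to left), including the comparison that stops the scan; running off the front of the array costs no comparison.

Insert 22: 1 <= 22 (stop) = 1 comparison(s) -> [1, 22, 6, 24, -7, -4]
Insert 6: 22 > 6 (shift), 1 <= 6 (stop) = 2 comparison(s) -> [1, 6, 22, 24, -7, -4]
Insert 24: 22 <= 24 (stop) = 1 comparison(s) -> [1, 6, 22, 24, -7, -4]
Insert -7: 24 > -7 (shift), 22 > -7 (shift), 6 > -7 (shift), 1 > -7 (shift), reached front = 4 comparison(s) -> [-7, 1, 6, 22, 24, -4]
Insert -4: 24 > -4 (shift), 22 > -4 (shift), 6 > -4 (shift), 1 > -4 (shift), -7 <= -4 (stop) = 5 comparison(s) -> [-7, -4, 1, 6, 22, 24]
Total comparisons: 1 + 2 + 1 + 4 + 5 = 13


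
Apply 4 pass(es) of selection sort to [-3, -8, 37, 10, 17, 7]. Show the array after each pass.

Pass 1: Select minimum -8 at index 1, swap -> [-8, -3, 37, 10, 17, 7]
Pass 2: Select minimum -3 at index 1, swap -> [-8, -3, 37, 10, 17, 7]
Pass 3: Select minimum 7 at index 5, swap -> [-8, -3, 7, 10, 17, 37]
Pass 4: Select minimum 10 at index 3, swap -> [-8, -3, 7, 10, 17, 37]


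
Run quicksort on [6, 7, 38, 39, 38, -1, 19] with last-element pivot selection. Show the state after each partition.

Partition 1: pivot=19 at index 3 -> [6, 7, -1, 19, 38, 38, 39]
Partition 2: pivot=-1 at index 0 -> [-1, 7, 6, 19, 38, 38, 39]
Partition 3: pivot=6 at index 1 -> [-1, 6, 7, 19, 38, 38, 39]
Partition 4: pivot=39 at index 6 -> [-1, 6, 7, 19, 38, 38, 39]
Partition 5: pivot=38 at index 5 -> [-1, 6, 7, 19, 38, 38, 39]


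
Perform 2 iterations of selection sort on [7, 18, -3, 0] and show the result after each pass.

Pass 1: Select minimum -3 at index 2, swap -> [-3, 18, 7, 0]
Pass 2: Select minimum 0 at index 3, swap -> [-3, 0, 7, 18]


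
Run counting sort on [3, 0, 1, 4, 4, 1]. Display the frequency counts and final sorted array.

Count array: [1, 2, 0, 1, 2]
(count[i] = number of elements equal to i)
Cumulative count: [1, 3, 3, 4, 6]
Sorted: [0, 1, 1, 3, 4, 4]


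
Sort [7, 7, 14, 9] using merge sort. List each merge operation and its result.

Divide and conquer:
  Merge [7] + [7] -> [7, 7]
  Merge [14] + [9] -> [9, 14]
  Merge [7, 7] + [9, 14] -> [7, 7, 9, 14]


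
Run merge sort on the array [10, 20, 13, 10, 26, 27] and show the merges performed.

Divide and conquer:
  Merge [20] + [13] -> [13, 20]
  Merge [10] + [13, 20] -> [10, 13, 20]
  Merge [26] + [27] -> [26, 27]
  Merge [10] + [26, 27] -> [10, 26, 27]
  Merge [10, 13, 20] + [10, 26, 27] -> [10, 10, 13, 20, 26, 27]


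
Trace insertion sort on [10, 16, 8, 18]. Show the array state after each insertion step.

First element 10 is already 'sorted'
Insert 16: shifted 0 elements -> [10, 16, 8, 18]
Insert 8: shifted 2 elements -> [8, 10, 16, 18]
Insert 18: shifted 0 elements -> [8, 10, 16, 18]


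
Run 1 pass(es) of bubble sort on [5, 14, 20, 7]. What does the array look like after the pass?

After pass 1: [5, 14, 7, 20] (1 swaps)
Total swaps: 1


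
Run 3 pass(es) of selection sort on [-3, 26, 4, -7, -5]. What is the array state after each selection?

Pass 1: Select minimum -7 at index 3, swap -> [-7, 26, 4, -3, -5]
Pass 2: Select minimum -5 at index 4, swap -> [-7, -5, 4, -3, 26]
Pass 3: Select minimum -3 at index 3, swap -> [-7, -5, -3, 4, 26]


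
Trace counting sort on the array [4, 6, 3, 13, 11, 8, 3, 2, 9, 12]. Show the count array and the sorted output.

Count array: [0, 0, 1, 2, 1, 0, 1, 0, 1, 1, 0, 1, 1, 1]
(count[i] = number of elements equal to i)
Cumulative count: [0, 0, 1, 3, 4, 4, 5, 5, 6, 7, 7, 8, 9, 10]
Sorted: [2, 3, 3, 4, 6, 8, 9, 11, 12, 13]


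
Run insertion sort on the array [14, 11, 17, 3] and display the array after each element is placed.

First element 14 is already 'sorted'
Insert 11: shifted 1 elements -> [11, 14, 17, 3]
Insert 17: shifted 0 elements -> [11, 14, 17, 3]
Insert 3: shifted 3 elements -> [3, 11, 14, 17]


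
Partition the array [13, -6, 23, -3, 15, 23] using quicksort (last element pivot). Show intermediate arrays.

Partition 1: pivot=23 at index 5 -> [13, -6, 23, -3, 15, 23]
Partition 2: pivot=15 at index 3 -> [13, -6, -3, 15, 23, 23]
Partition 3: pivot=-3 at index 1 -> [-6, -3, 13, 15, 23, 23]


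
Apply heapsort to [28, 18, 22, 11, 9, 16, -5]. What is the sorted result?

Build heap: [28, 18, 22, 11, 9, 16, -5]
Extract 28: [22, 18, 16, 11, 9, -5, 28]
Extract 22: [18, 11, 16, -5, 9, 22, 28]
Extract 18: [16, 11, 9, -5, 18, 22, 28]
Extract 16: [11, -5, 9, 16, 18, 22, 28]
Extract 11: [9, -5, 11, 16, 18, 22, 28]
Extract 9: [-5, 9, 11, 16, 18, 22, 28]


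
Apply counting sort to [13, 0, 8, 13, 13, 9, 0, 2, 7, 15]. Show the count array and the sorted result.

Count array: [2, 0, 1, 0, 0, 0, 0, 1, 1, 1, 0, 0, 0, 3, 0, 1]
(count[i] = number of elements equal to i)
Cumulative count: [2, 2, 3, 3, 3, 3, 3, 4, 5, 6, 6, 6, 6, 9, 9, 10]
Sorted: [0, 0, 2, 7, 8, 9, 13, 13, 13, 15]


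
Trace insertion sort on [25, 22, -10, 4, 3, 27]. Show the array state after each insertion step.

First element 25 is already 'sorted'
Insert 22: shifted 1 elements -> [22, 25, -10, 4, 3, 27]
Insert -10: shifted 2 elements -> [-10, 22, 25, 4, 3, 27]
Insert 4: shifted 2 elements -> [-10, 4, 22, 25, 3, 27]
Insert 3: shifted 3 elements -> [-10, 3, 4, 22, 25, 27]
Insert 27: shifted 0 elements -> [-10, 3, 4, 22, 25, 27]


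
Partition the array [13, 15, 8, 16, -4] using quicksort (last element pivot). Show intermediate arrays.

Partition 1: pivot=-4 at index 0 -> [-4, 15, 8, 16, 13]
Partition 2: pivot=13 at index 2 -> [-4, 8, 13, 16, 15]
Partition 3: pivot=15 at index 3 -> [-4, 8, 13, 15, 16]


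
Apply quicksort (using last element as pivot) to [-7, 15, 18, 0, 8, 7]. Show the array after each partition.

Partition 1: pivot=7 at index 2 -> [-7, 0, 7, 15, 8, 18]
Partition 2: pivot=0 at index 1 -> [-7, 0, 7, 15, 8, 18]
Partition 3: pivot=18 at index 5 -> [-7, 0, 7, 15, 8, 18]
Partition 4: pivot=8 at index 3 -> [-7, 0, 7, 8, 15, 18]


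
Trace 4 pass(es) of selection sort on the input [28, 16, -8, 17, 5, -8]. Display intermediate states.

Pass 1: Select minimum -8 at index 2, swap -> [-8, 16, 28, 17, 5, -8]
Pass 2: Select minimum -8 at index 5, swap -> [-8, -8, 28, 17, 5, 16]
Pass 3: Select minimum 5 at index 4, swap -> [-8, -8, 5, 17, 28, 16]
Pass 4: Select minimum 16 at index 5, swap -> [-8, -8, 5, 16, 28, 17]


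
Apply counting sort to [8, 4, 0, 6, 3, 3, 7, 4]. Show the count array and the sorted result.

Count array: [1, 0, 0, 2, 2, 0, 1, 1, 1]
(count[i] = number of elements equal to i)
Cumulative count: [1, 1, 1, 3, 5, 5, 6, 7, 8]
Sorted: [0, 3, 3, 4, 4, 6, 7, 8]


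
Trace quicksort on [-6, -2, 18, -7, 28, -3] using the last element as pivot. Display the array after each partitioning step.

Partition 1: pivot=-3 at index 2 -> [-6, -7, -3, -2, 28, 18]
Partition 2: pivot=-7 at index 0 -> [-7, -6, -3, -2, 28, 18]
Partition 3: pivot=18 at index 4 -> [-7, -6, -3, -2, 18, 28]


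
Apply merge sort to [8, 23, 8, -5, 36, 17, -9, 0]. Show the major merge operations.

Divide and conquer:
  Merge [8] + [23] -> [8, 23]
  Merge [8] + [-5] -> [-5, 8]
  Merge [8, 23] + [-5, 8] -> [-5, 8, 8, 23]
  Merge [36] + [17] -> [17, 36]
  Merge [-9] + [0] -> [-9, 0]
  Merge [17, 36] + [-9, 0] -> [-9, 0, 17, 36]
  Merge [-5, 8, 8, 23] + [-9, 0, 17, 36] -> [-9, -5, 0, 8, 8, 17, 23, 36]


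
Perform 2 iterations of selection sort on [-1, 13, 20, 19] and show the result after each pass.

Pass 1: Select minimum -1 at index 0, swap -> [-1, 13, 20, 19]
Pass 2: Select minimum 13 at index 1, swap -> [-1, 13, 20, 19]


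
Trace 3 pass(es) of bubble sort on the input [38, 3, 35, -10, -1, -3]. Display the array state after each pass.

After pass 1: [3, 35, -10, -1, -3, 38] (5 swaps)
After pass 2: [3, -10, -1, -3, 35, 38] (3 swaps)
After pass 3: [-10, -1, -3, 3, 35, 38] (3 swaps)
Total swaps: 11


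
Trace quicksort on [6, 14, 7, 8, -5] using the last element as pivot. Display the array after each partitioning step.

Partition 1: pivot=-5 at index 0 -> [-5, 14, 7, 8, 6]
Partition 2: pivot=6 at index 1 -> [-5, 6, 7, 8, 14]
Partition 3: pivot=14 at index 4 -> [-5, 6, 7, 8, 14]
Partition 4: pivot=8 at index 3 -> [-5, 6, 7, 8, 14]


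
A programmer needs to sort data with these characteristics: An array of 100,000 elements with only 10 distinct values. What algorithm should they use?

Best choice: 3-way quicksort or Counting sort
Reason: 3-way (Dutch national flag) partitioning groups every copy of the pivot together, so with only d=10 distinct keys quicksort finishes in O(n log d) expected time, which is effectively linear; counting sort runs in O(n + k) where k is the size of the key range (not the number of distinct values), so it is linear when the 10 values are integers drawn from a small known range


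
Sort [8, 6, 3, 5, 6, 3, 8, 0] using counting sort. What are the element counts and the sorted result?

Count array: [1, 0, 0, 2, 0, 1, 2, 0, 2]
(count[i] = number of elements equal to i)
Cumulative count: [1, 1, 1, 3, 3, 4, 6, 6, 8]
Sorted: [0, 3, 3, 5, 6, 6, 8, 8]


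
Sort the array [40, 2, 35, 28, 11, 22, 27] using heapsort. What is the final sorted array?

Build heap: [40, 28, 35, 2, 11, 22, 27]
Extract 40: [35, 28, 27, 2, 11, 22, 40]
Extract 35: [28, 22, 27, 2, 11, 35, 40]
Extract 28: [27, 22, 11, 2, 28, 35, 40]
Extract 27: [22, 2, 11, 27, 28, 35, 40]
Extract 22: [11, 2, 22, 27, 28, 35, 40]
Extract 11: [2, 11, 22, 27, 28, 35, 40]


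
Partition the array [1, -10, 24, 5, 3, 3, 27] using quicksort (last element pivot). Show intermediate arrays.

Partition 1: pivot=27 at index 6 -> [1, -10, 24, 5, 3, 3, 27]
Partition 2: pivot=3 at index 3 -> [1, -10, 3, 3, 24, 5, 27]
Partition 3: pivot=3 at index 2 -> [1, -10, 3, 3, 24, 5, 27]
Partition 4: pivot=-10 at index 0 -> [-10, 1, 3, 3, 24, 5, 27]
Partition 5: pivot=5 at index 4 -> [-10, 1, 3, 3, 5, 24, 27]


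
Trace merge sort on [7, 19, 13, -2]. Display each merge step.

Divide and conquer:
  Merge [7] + [19] -> [7, 19]
  Merge [13] + [-2] -> [-2, 13]
  Merge [7, 19] + [-2, 13] -> [-2, 7, 13, 19]


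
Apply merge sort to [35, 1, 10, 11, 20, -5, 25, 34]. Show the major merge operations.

Divide and conquer:
  Merge [35] + [1] -> [1, 35]
  Merge [10] + [11] -> [10, 11]
  Merge [1, 35] + [10, 11] -> [1, 10, 11, 35]
  Merge [20] + [-5] -> [-5, 20]
  Merge [25] + [34] -> [25, 34]
  Merge [-5, 20] + [25, 34] -> [-5, 20, 25, 34]
  Merge [1, 10, 11, 35] + [-5, 20, 25, 34] -> [-5, 1, 10, 11, 20, 25, 34, 35]


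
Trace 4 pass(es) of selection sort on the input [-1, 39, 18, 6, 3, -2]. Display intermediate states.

Pass 1: Select minimum -2 at index 5, swap -> [-2, 39, 18, 6, 3, -1]
Pass 2: Select minimum -1 at index 5, swap -> [-2, -1, 18, 6, 3, 39]
Pass 3: Select minimum 3 at index 4, swap -> [-2, -1, 3, 6, 18, 39]
Pass 4: Select minimum 6 at index 3, swap -> [-2, -1, 3, 6, 18, 39]


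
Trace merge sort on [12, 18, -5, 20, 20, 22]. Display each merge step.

Divide and conquer:
  Merge [18] + [-5] -> [-5, 18]
  Merge [12] + [-5, 18] -> [-5, 12, 18]
  Merge [20] + [22] -> [20, 22]
  Merge [20] + [20, 22] -> [20, 20, 22]
  Merge [-5, 12, 18] + [20, 20, 22] -> [-5, 12, 18, 20, 20, 22]


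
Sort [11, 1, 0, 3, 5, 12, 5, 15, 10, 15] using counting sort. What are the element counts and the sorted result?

Count array: [1, 1, 0, 1, 0, 2, 0, 0, 0, 0, 1, 1, 1, 0, 0, 2]
(count[i] = number of elements equal to i)
Cumulative count: [1, 2, 2, 3, 3, 5, 5, 5, 5, 5, 6, 7, 8, 8, 8, 10]
Sorted: [0, 1, 3, 5, 5, 10, 11, 12, 15, 15]


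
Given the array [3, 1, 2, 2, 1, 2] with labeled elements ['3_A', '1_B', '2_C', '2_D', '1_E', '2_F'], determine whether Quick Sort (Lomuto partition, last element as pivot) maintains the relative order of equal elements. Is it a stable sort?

Trace Quick Sort on the labeled array (the key is the number; the letter only tracks identity):
  Partition indices 0..5 around pivot 2_F -> [1_B, 2_C, 2_D, 1_E, 2_F, 3_A]
  Partition indices 0..3 around pivot 1_E -> [1_B, 1_E, 2_D, 2_C, 2_F, 3_A]
  Partition indices 2..3 around pivot 2_C -> [1_B, 1_E, 2_D, 2_C, 2_F, 3_A]
Final order: [1_B, 1_E, 2_D, 2_C, 2_F, 3_A]
Equal keys:
  value 1: originally 1_B, 1_E; after sorting 1_B, 1_E -> order preserved
  value 2: originally 2_C, 2_D, 2_F; after sorting 2_D, 2_C, 2_F -> order changed
Equal keys were reordered, so Quick Sort is not stable: partition swaps elements across long distances and can reorder equal keys. (One such input is enough; an unstable sort may happen to preserve order on other inputs, but it gives no guarantee.)
Answer: Not stable


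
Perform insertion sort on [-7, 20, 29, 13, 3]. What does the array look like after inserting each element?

First element -7 is already 'sorted'
Insert 20: shifted 0 elements -> [-7, 20, 29, 13, 3]
Insert 29: shifted 0 elements -> [-7, 20, 29, 13, 3]
Insert 13: shifted 2 elements -> [-7, 13, 20, 29, 3]
Insert 3: shifted 3 elements -> [-7, 3, 13, 20, 29]


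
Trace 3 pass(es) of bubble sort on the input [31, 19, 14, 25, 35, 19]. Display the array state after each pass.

After pass 1: [19, 14, 25, 31, 19, 35] (4 swaps)
After pass 2: [14, 19, 25, 19, 31, 35] (2 swaps)
After pass 3: [14, 19, 19, 25, 31, 35] (1 swaps)
Total swaps: 7


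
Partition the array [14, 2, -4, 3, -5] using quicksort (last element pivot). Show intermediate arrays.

Partition 1: pivot=-5 at index 0 -> [-5, 2, -4, 3, 14]
Partition 2: pivot=14 at index 4 -> [-5, 2, -4, 3, 14]
Partition 3: pivot=3 at index 3 -> [-5, 2, -4, 3, 14]
Partition 4: pivot=-4 at index 1 -> [-5, -4, 2, 3, 14]


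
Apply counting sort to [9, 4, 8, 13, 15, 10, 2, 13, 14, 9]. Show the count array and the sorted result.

Count array: [0, 0, 1, 0, 1, 0, 0, 0, 1, 2, 1, 0, 0, 2, 1, 1]
(count[i] = number of elements equal to i)
Cumulative count: [0, 0, 1, 1, 2, 2, 2, 2, 3, 5, 6, 6, 6, 8, 9, 10]
Sorted: [2, 4, 8, 9, 9, 10, 13, 13, 14, 15]


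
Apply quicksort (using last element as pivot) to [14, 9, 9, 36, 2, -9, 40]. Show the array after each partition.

Partition 1: pivot=40 at index 6 -> [14, 9, 9, 36, 2, -9, 40]
Partition 2: pivot=-9 at index 0 -> [-9, 9, 9, 36, 2, 14, 40]
Partition 3: pivot=14 at index 4 -> [-9, 9, 9, 2, 14, 36, 40]
Partition 4: pivot=2 at index 1 -> [-9, 2, 9, 9, 14, 36, 40]
Partition 5: pivot=9 at index 3 -> [-9, 2, 9, 9, 14, 36, 40]


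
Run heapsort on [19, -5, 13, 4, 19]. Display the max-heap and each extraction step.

Build heap: [19, 19, 13, 4, -5]
Extract 19: [19, 4, 13, -5, 19]
Extract 19: [13, 4, -5, 19, 19]
Extract 13: [4, -5, 13, 19, 19]
Extract 4: [-5, 4, 13, 19, 19]


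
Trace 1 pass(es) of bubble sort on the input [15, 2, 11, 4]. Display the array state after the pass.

After pass 1: [2, 11, 4, 15] (3 swaps)
Total swaps: 3


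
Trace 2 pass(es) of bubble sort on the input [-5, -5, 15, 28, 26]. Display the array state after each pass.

After pass 1: [-5, -5, 15, 26, 28] (1 swaps)
After pass 2: [-5, -5, 15, 26, 28] (0 swaps)
Total swaps: 1


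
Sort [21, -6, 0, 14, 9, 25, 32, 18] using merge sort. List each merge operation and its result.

Divide and conquer:
  Merge [21] + [-6] -> [-6, 21]
  Merge [0] + [14] -> [0, 14]
  Merge [-6, 21] + [0, 14] -> [-6, 0, 14, 21]
  Merge [9] + [25] -> [9, 25]
  Merge [32] + [18] -> [18, 32]
  Merge [9, 25] + [18, 32] -> [9, 18, 25, 32]
  Merge [-6, 0, 14, 21] + [9, 18, 25, 32] -> [-6, 0, 9, 14, 18, 21, 25, 32]


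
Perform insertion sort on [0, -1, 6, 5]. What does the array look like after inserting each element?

First element 0 is already 'sorted'
Insert -1: shifted 1 elements -> [-1, 0, 6, 5]
Insert 6: shifted 0 elements -> [-1, 0, 6, 5]
Insert 5: shifted 1 elements -> [-1, 0, 5, 6]


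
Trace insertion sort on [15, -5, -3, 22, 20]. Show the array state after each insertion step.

First element 15 is already 'sorted'
Insert -5: shifted 1 elements -> [-5, 15, -3, 22, 20]
Insert -3: shifted 1 elements -> [-5, -3, 15, 22, 20]
Insert 22: shifted 0 elements -> [-5, -3, 15, 22, 20]
Insert 20: shifted 1 elements -> [-5, -3, 15, 20, 22]


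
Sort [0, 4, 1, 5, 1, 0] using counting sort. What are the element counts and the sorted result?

Count array: [2, 2, 0, 0, 1, 1]
(count[i] = number of elements equal to i)
Cumulative count: [2, 4, 4, 4, 5, 6]
Sorted: [0, 0, 1, 1, 4, 5]


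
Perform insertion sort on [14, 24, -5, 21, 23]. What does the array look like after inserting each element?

First element 14 is already 'sorted'
Insert 24: shifted 0 elements -> [14, 24, -5, 21, 23]
Insert -5: shifted 2 elements -> [-5, 14, 24, 21, 23]
Insert 21: shifted 1 elements -> [-5, 14, 21, 24, 23]
Insert 23: shifted 1 elements -> [-5, 14, 21, 23, 24]


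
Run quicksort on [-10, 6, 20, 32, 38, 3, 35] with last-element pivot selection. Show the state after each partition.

Partition 1: pivot=35 at index 5 -> [-10, 6, 20, 32, 3, 35, 38]
Partition 2: pivot=3 at index 1 -> [-10, 3, 20, 32, 6, 35, 38]
Partition 3: pivot=6 at index 2 -> [-10, 3, 6, 32, 20, 35, 38]
Partition 4: pivot=20 at index 3 -> [-10, 3, 6, 20, 32, 35, 38]


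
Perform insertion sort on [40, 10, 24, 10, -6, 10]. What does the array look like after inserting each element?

First element 40 is already 'sorted'
Insert 10: shifted 1 elements -> [10, 40, 24, 10, -6, 10]
Insert 24: shifted 1 elements -> [10, 24, 40, 10, -6, 10]
Insert 10: shifted 2 elements -> [10, 10, 24, 40, -6, 10]
Insert -6: shifted 4 elements -> [-6, 10, 10, 24, 40, 10]
Insert 10: shifted 2 elements -> [-6, 10, 10, 10, 24, 40]


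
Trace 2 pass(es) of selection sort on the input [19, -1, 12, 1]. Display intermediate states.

Pass 1: Select minimum -1 at index 1, swap -> [-1, 19, 12, 1]
Pass 2: Select minimum 1 at index 3, swap -> [-1, 1, 12, 19]


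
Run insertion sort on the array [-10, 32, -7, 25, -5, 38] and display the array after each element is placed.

First element -10 is already 'sorted'
Insert 32: shifted 0 elements -> [-10, 32, -7, 25, -5, 38]
Insert -7: shifted 1 elements -> [-10, -7, 32, 25, -5, 38]
Insert 25: shifted 1 elements -> [-10, -7, 25, 32, -5, 38]
Insert -5: shifted 2 elements -> [-10, -7, -5, 25, 32, 38]
Insert 38: shifted 0 elements -> [-10, -7, -5, 25, 32, 38]


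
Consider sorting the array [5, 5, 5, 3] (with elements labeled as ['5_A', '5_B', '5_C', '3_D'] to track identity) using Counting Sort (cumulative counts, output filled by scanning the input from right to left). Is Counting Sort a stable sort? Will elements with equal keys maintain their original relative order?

Trace Counting Sort on the labeled array (the key is the number; the letter only tracks identity):
  Counts for values 0..5: [0, 0, 0, 1, 0, 3]
  Cumulative counts: [0, 0, 0, 1, 1, 4]
  Scan right to left: place 3_D at output index 0
  Scan right to left: place 5_C at output index 3
  Scan right to left: place 5_B at output index 2
  Scan right to left: place 5_A at output index 1
  Output: [3_D, 5_A, 5_B, 5_C]
Equal keys:
  value 5: originally 5_A, 5_B, 5_C; after sorting 5_A, 5_B, 5_C -> order preserved
All equal keys kept their original relative order. Counting Sort is stable: scanning the input right to left with decreasing cumulative counts places later duplicates at later output positions.
Answer: Stable


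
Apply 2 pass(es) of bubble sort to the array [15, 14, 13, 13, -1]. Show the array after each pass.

After pass 1: [14, 13, 13, -1, 15] (4 swaps)
After pass 2: [13, 13, -1, 14, 15] (3 swaps)
Total swaps: 7


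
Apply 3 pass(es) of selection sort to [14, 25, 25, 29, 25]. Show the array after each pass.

Pass 1: Select minimum 14 at index 0, swap -> [14, 25, 25, 29, 25]
Pass 2: Select minimum 25 at index 1, swap -> [14, 25, 25, 29, 25]
Pass 3: Select minimum 25 at index 2, swap -> [14, 25, 25, 29, 25]


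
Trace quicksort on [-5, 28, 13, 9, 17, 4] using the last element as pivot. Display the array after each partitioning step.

Partition 1: pivot=4 at index 1 -> [-5, 4, 13, 9, 17, 28]
Partition 2: pivot=28 at index 5 -> [-5, 4, 13, 9, 17, 28]
Partition 3: pivot=17 at index 4 -> [-5, 4, 13, 9, 17, 28]
Partition 4: pivot=9 at index 2 -> [-5, 4, 9, 13, 17, 28]


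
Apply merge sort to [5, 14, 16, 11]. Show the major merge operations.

Divide and conquer:
  Merge [5] + [14] -> [5, 14]
  Merge [16] + [11] -> [11, 16]
  Merge [5, 14] + [11, 16] -> [5, 11, 14, 16]


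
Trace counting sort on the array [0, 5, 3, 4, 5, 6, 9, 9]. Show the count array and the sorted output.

Count array: [1, 0, 0, 1, 1, 2, 1, 0, 0, 2]
(count[i] = number of elements equal to i)
Cumulative count: [1, 1, 1, 2, 3, 5, 6, 6, 6, 8]
Sorted: [0, 3, 4, 5, 5, 6, 9, 9]


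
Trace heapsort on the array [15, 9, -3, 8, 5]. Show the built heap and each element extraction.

Build heap: [15, 9, -3, 8, 5]
Extract 15: [9, 8, -3, 5, 15]
Extract 9: [8, 5, -3, 9, 15]
Extract 8: [5, -3, 8, 9, 15]
Extract 5: [-3, 5, 8, 9, 15]


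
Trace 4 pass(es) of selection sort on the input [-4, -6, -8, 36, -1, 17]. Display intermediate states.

Pass 1: Select minimum -8 at index 2, swap -> [-8, -6, -4, 36, -1, 17]
Pass 2: Select minimum -6 at index 1, swap -> [-8, -6, -4, 36, -1, 17]
Pass 3: Select minimum -4 at index 2, swap -> [-8, -6, -4, 36, -1, 17]
Pass 4: Select minimum -1 at index 4, swap -> [-8, -6, -4, -1, 36, 17]


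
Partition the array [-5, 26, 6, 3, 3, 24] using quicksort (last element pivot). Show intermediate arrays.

Partition 1: pivot=24 at index 4 -> [-5, 6, 3, 3, 24, 26]
Partition 2: pivot=3 at index 2 -> [-5, 3, 3, 6, 24, 26]
Partition 3: pivot=3 at index 1 -> [-5, 3, 3, 6, 24, 26]


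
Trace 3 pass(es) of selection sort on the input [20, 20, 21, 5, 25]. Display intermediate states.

Pass 1: Select minimum 5 at index 3, swap -> [5, 20, 21, 20, 25]
Pass 2: Select minimum 20 at index 1, swap -> [5, 20, 21, 20, 25]
Pass 3: Select minimum 20 at index 3, swap -> [5, 20, 20, 21, 25]
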